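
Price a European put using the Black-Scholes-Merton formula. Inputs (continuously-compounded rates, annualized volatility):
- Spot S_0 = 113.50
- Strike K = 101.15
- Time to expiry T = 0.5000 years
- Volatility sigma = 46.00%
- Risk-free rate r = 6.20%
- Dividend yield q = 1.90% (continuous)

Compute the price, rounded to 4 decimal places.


Answer: Price = 7.5855

Derivation:
d1 = (ln(S/K) + (r - q + 0.5*sigma^2) * T) / (sigma * sqrt(T)) = 0.58289663
d2 = d1 - sigma * sqrt(T) = 0.25762751
exp(-rT) = 0.96947557; exp(-qT) = 0.99054498
P = K * exp(-rT) * N(-d2) - S_0 * exp(-qT) * N(-d1)
N(-d1) = 0.27998144; N(-d2) = 0.39834720
P = 101.1500 * 0.96947557 * 0.39834720 - 113.5000 * 0.99054498 * 0.27998144 = 7.5855


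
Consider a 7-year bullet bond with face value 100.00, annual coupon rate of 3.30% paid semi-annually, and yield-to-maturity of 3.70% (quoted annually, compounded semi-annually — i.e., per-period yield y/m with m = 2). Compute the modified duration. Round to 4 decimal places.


Coupon per period c = face * coupon_rate / m = 1.650000
Periods per year m = 2; per-period yield y/m = 0.018500
Number of cashflows N = 14
Cashflows (t years, CF_t, discount factor 1/(1+y/m)^(m*t), PV):
  t = 0.5000: CF_t = 1.650000, DF = 0.981836, PV = 1.620029
  t = 1.0000: CF_t = 1.650000, DF = 0.964002, PV = 1.590603
  t = 1.5000: CF_t = 1.650000, DF = 0.946492, PV = 1.561712
  t = 2.0000: CF_t = 1.650000, DF = 0.929300, PV = 1.533345
  t = 2.5000: CF_t = 1.650000, DF = 0.912420, PV = 1.505493
  t = 3.0000: CF_t = 1.650000, DF = 0.895847, PV = 1.478147
  t = 3.5000: CF_t = 1.650000, DF = 0.879575, PV = 1.451298
  t = 4.0000: CF_t = 1.650000, DF = 0.863598, PV = 1.424937
  t = 4.5000: CF_t = 1.650000, DF = 0.847912, PV = 1.399055
  t = 5.0000: CF_t = 1.650000, DF = 0.832510, PV = 1.373642
  t = 5.5000: CF_t = 1.650000, DF = 0.817389, PV = 1.348691
  t = 6.0000: CF_t = 1.650000, DF = 0.802542, PV = 1.324194
  t = 6.5000: CF_t = 1.650000, DF = 0.787964, PV = 1.300141
  t = 7.0000: CF_t = 101.650000, DF = 0.773652, PV = 78.641704
Price P = sum_t PV_t = 97.552992
First compute Macaulay numerator sum_t t * PV_t:
  t * PV_t at t = 0.5000: 0.810015
  t * PV_t at t = 1.0000: 1.590603
  t * PV_t at t = 1.5000: 2.342567
  t * PV_t at t = 2.0000: 3.066690
  t * PV_t at t = 2.5000: 3.763733
  t * PV_t at t = 3.0000: 4.434442
  t * PV_t at t = 3.5000: 5.079544
  t * PV_t at t = 4.0000: 5.699748
  t * PV_t at t = 4.5000: 6.295745
  t * PV_t at t = 5.0000: 6.868211
  t * PV_t at t = 5.5000: 7.417803
  t * PV_t at t = 6.0000: 7.945163
  t * PV_t at t = 6.5000: 8.450918
  t * PV_t at t = 7.0000: 550.491929
Macaulay duration D = 614.257111 / 97.552992 = 6.296651
Modified duration = D / (1 + y/m) = 6.296651 / (1 + 0.018500) = 6.182278

Answer: Modified duration = 6.1823


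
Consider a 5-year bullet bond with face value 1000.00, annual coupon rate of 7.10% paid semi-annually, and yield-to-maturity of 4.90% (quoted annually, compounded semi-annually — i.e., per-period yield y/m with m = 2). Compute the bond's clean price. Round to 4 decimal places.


Answer: Price = 1096.5219

Derivation:
Coupon per period c = face * coupon_rate / m = 35.500000
Periods per year m = 2; per-period yield y/m = 0.024500
Number of cashflows N = 10
Cashflows (t years, CF_t, discount factor 1/(1+y/m)^(m*t), PV):
  t = 0.5000: CF_t = 35.500000, DF = 0.976086, PV = 34.651049
  t = 1.0000: CF_t = 35.500000, DF = 0.952744, PV = 33.822400
  t = 1.5000: CF_t = 35.500000, DF = 0.929960, PV = 33.013568
  t = 2.0000: CF_t = 35.500000, DF = 0.907721, PV = 32.224078
  t = 2.5000: CF_t = 35.500000, DF = 0.886013, PV = 31.453468
  t = 3.0000: CF_t = 35.500000, DF = 0.864825, PV = 30.701287
  t = 3.5000: CF_t = 35.500000, DF = 0.844143, PV = 29.967093
  t = 4.0000: CF_t = 35.500000, DF = 0.823957, PV = 29.250457
  t = 4.5000: CF_t = 35.500000, DF = 0.804252, PV = 28.550958
  t = 5.0000: CF_t = 1035.500000, DF = 0.785019, PV = 812.887557
Price P = sum_t PV_t = 1096.521916


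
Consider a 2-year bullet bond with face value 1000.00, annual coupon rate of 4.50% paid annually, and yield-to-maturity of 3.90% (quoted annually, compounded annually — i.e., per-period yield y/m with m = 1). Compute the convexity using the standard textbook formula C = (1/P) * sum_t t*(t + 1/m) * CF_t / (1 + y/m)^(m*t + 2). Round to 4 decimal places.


Answer: Convexity = 5.3993

Derivation:
Coupon per period c = face * coupon_rate / m = 45.000000
Periods per year m = 1; per-period yield y/m = 0.039000
Number of cashflows N = 2
Cashflows (t years, CF_t, discount factor 1/(1+y/m)^(m*t), PV):
  t = 1.0000: CF_t = 45.000000, DF = 0.962464, PV = 43.310876
  t = 2.0000: CF_t = 1045.000000, DF = 0.926337, PV = 968.021928
Price P = sum_t PV_t = 1011.332804
Convexity numerator sum_t t*(t + 1/m) * CF_t / (1+y/m)^(m*t + 2):
  t = 1.0000: term = 80.240914
  t = 2.0000: term = 5380.285858
Convexity = (1/P) * sum = 5460.526772 / 1011.332804 = 5.399337


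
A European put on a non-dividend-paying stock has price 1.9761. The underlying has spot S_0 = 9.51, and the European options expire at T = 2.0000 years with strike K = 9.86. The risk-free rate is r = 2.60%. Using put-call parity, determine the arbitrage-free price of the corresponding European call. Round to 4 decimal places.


Put-call parity: C - P = S_0 * exp(-qT) - K * exp(-rT).
S_0 * exp(-qT) = 9.5100 * 1.00000000 = 9.51000000
K * exp(-rT) = 9.8600 * 0.94932887 = 9.36038263
C = P + S*exp(-qT) - K*exp(-rT)
C = 1.9761 + 9.51000000 - 9.36038263 = 2.1257

Answer: Call price = 2.1257


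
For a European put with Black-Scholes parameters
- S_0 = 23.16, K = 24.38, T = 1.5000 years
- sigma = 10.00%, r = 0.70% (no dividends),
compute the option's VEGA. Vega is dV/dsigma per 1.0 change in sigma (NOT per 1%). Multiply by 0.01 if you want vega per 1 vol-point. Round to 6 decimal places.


Answer: Vega = 10.904512

Derivation:
d1 = -0.2721911488; d2 = -0.3946656359
phi(d1) = 0.3844342354; exp(-qT) = 1.0000000000; exp(-rT) = 0.9895549326
Vega = S * exp(-qT) * phi(d1) * sqrt(T) = 23.1600 * 1.0000000000 * 0.3844342354 * 1.2247448714 = 10.904512


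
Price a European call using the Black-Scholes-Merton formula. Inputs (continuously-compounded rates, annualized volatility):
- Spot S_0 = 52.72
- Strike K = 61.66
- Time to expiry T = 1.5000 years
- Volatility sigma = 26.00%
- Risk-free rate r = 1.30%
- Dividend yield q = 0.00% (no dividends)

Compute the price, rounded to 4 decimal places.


d1 = (ln(S/K) + (r - q + 0.5*sigma^2) * T) / (sigma * sqrt(T)) = -0.27145538
d2 = d1 - sigma * sqrt(T) = -0.58988905
exp(-rT) = 0.98068890; exp(-qT) = 1.00000000
C = S_0 * exp(-qT) * N(d1) - K * exp(-rT) * N(d2)
N(d1) = 0.39302041; N(d2) = 0.27763252
C = 52.7200 * 1.00000000 * 0.39302041 - 61.6600 * 0.98068890 * 0.27763252 = 3.9318

Answer: Price = 3.9318


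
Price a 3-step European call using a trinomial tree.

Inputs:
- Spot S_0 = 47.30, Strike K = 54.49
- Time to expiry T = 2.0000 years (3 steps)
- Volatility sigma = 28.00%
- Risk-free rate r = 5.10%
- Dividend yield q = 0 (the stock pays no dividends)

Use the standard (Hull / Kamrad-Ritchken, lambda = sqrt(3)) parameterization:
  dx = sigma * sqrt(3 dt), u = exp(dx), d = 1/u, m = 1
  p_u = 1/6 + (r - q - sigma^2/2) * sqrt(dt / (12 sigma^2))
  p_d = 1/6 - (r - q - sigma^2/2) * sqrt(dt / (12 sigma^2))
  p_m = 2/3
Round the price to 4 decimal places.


Answer: Price = V(0,0) = 6.8800

Derivation:
dt = T/N = 0.666667; dx = sigma*sqrt(3*dt) = 0.395980
u = exp(dx) = 1.485839; d = 1/u = 0.673020
p_u = 0.176600, p_m = 0.666667, p_d = 0.156733
Discount per step: exp(-r*dt) = 0.966572
Stock lattice S(k, j) with j the centered position index:
  k=0: S(0,+0) = 47.3000
  k=1: S(1,-1) = 31.8339; S(1,+0) = 47.3000; S(1,+1) = 70.2802
  k=2: S(2,-2) = 21.4248; S(2,-1) = 31.8339; S(2,+0) = 47.3000; S(2,+1) = 70.2802; S(2,+2) = 104.4251
  k=3: S(3,-3) = 14.4193; S(3,-2) = 21.4248; S(3,-1) = 31.8339; S(3,+0) = 47.3000; S(3,+1) = 70.2802; S(3,+2) = 104.4251; S(3,+3) = 155.1589
Terminal payoffs V(N, j) = max(S_T - K, 0):
  V(3,-3) = 0.000000; V(3,-2) = 0.000000; V(3,-1) = 0.000000; V(3,+0) = 0.000000; V(3,+1) = 15.790199; V(3,+2) = 49.935081; V(3,+3) = 100.668890
Backward induction: V(k, j) = exp(-r*dt) * [p_u * V(k+1, j+1) + p_m * V(k+1, j) + p_d * V(k+1, j-1)]
  V(2,-2) = exp(-r*dt) * [p_u*0.000000 + p_m*0.000000 + p_d*0.000000] = 0.000000
  V(2,-1) = exp(-r*dt) * [p_u*0.000000 + p_m*0.000000 + p_d*0.000000] = 0.000000
  V(2,+0) = exp(-r*dt) * [p_u*15.790199 + p_m*0.000000 + p_d*0.000000] = 2.695330
  V(2,+1) = exp(-r*dt) * [p_u*49.935081 + p_m*15.790199 + p_d*0.000000] = 18.698641
  V(2,+2) = exp(-r*dt) * [p_u*100.668890 + p_m*49.935081 + p_d*15.790199] = 51.753154
  V(1,-1) = exp(-r*dt) * [p_u*2.695330 + p_m*0.000000 + p_d*0.000000] = 0.460083
  V(1,+0) = exp(-r*dt) * [p_u*18.698641 + p_m*2.695330 + p_d*0.000000] = 4.928609
  V(1,+1) = exp(-r*dt) * [p_u*51.753154 + p_m*18.698641 + p_d*2.695330] = 21.291451
  V(0,+0) = exp(-r*dt) * [p_u*21.291451 + p_m*4.928609 + p_d*0.460083] = 6.879975


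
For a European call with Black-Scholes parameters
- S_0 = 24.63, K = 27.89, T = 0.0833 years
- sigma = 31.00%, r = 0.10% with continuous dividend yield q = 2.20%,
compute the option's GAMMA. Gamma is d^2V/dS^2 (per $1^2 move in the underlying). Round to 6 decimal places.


Answer: Gamma = 0.071268

Derivation:
d1 = -1.3641201022; d2 = -1.4535914943
phi(d1) = 0.1573393471; exp(-qT) = 0.9981690782; exp(-rT) = 0.9999167035
Gamma = exp(-qT) * phi(d1) / (S * sigma * sqrt(T)) = 0.9981690782 * 0.1573393471 / (24.6300 * 0.3100 * 0.2886173938) = 0.071268


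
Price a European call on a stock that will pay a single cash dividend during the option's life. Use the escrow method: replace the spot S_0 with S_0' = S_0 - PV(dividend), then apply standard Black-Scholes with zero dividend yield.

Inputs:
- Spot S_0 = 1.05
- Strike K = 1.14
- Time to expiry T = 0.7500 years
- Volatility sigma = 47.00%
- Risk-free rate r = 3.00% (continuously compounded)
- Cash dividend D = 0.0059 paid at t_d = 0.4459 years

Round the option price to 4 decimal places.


PV(D) = D * exp(-r * t_d) = 0.0059 * 0.98671207 = 0.00582160
S_0' = S_0 - PV(D) = 1.0500 - 0.00582160 = 1.04417840
d1 = (ln(S_0'/K) + (r + sigma^2/2)*T) / (sigma*sqrt(T)) = 0.04309144
d2 = d1 - sigma*sqrt(T) = -0.36394050
exp(-rT) = 0.97775124
N(d1) = 0.51718568; N(d2) = 0.35795122
C = S_0' * N(d1) - K * exp(-rT) * N(d2) = 1.04417840 * 0.51718568 - 1.1400 * 0.97775124 * 0.35795122 = 0.1410

Answer: Price = 0.1410


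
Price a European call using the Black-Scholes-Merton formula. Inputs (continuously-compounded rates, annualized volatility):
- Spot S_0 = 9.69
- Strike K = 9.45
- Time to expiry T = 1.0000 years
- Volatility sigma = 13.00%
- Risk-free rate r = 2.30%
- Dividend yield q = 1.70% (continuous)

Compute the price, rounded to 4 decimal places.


Answer: Price = 0.6457

Derivation:
d1 = (ln(S/K) + (r - q + 0.5*sigma^2) * T) / (sigma * sqrt(T)) = 0.30407450
d2 = d1 - sigma * sqrt(T) = 0.17407450
exp(-rT) = 0.97726248; exp(-qT) = 0.98314368
C = S_0 * exp(-qT) * N(d1) - K * exp(-rT) * N(d2)
N(d1) = 0.61946443; N(d2) = 0.56909654
C = 9.6900 * 0.98314368 * 0.61946443 - 9.4500 * 0.97726248 * 0.56909654 = 0.6457


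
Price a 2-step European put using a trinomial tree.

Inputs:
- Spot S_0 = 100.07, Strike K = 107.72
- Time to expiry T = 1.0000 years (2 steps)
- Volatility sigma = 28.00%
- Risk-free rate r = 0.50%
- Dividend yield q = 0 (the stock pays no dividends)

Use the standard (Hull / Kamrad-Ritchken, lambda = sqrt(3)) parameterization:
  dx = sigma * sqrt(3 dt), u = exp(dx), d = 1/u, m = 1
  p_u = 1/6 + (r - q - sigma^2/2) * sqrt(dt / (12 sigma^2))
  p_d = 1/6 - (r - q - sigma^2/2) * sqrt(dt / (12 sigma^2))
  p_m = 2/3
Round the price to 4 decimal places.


Answer: Price = V(0,0) = 15.2193

Derivation:
dt = T/N = 0.500000; dx = sigma*sqrt(3*dt) = 0.342929
u = exp(dx) = 1.409068; d = 1/u = 0.709689
p_u = 0.141734, p_m = 0.666667, p_d = 0.191599
Discount per step: exp(-r*dt) = 0.997503
Stock lattice S(k, j) with j the centered position index:
  k=0: S(0,+0) = 100.0700
  k=1: S(1,-1) = 71.0186; S(1,+0) = 100.0700; S(1,+1) = 141.0054
  k=2: S(2,-2) = 50.4011; S(2,-1) = 71.0186; S(2,+0) = 100.0700; S(2,+1) = 141.0054; S(2,+2) = 198.6863
Terminal payoffs V(N, j) = max(K - S_T, 0):
  V(2,-2) = 57.318909; V(2,-1) = 36.701431; V(2,+0) = 7.650000; V(2,+1) = 0.000000; V(2,+2) = 0.000000
Backward induction: V(k, j) = exp(-r*dt) * [p_u * V(k+1, j+1) + p_m * V(k+1, j) + p_d * V(k+1, j-1)]
  V(1,-1) = exp(-r*dt) * [p_u*7.650000 + p_m*36.701431 + p_d*57.318909] = 36.442911
  V(1,+0) = exp(-r*dt) * [p_u*0.000000 + p_m*7.650000 + p_d*36.701431] = 12.101664
  V(1,+1) = exp(-r*dt) * [p_u*0.000000 + p_m*0.000000 + p_d*7.650000] = 1.462072
  V(0,+0) = exp(-r*dt) * [p_u*1.462072 + p_m*12.101664 + p_d*36.442911] = 15.219331


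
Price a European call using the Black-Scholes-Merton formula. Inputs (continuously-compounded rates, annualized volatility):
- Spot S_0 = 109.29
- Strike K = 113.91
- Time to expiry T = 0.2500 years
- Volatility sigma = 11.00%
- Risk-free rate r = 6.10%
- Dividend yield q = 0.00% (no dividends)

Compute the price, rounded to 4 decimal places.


Answer: Price = 1.2510

Derivation:
d1 = (ln(S/K) + (r - q + 0.5*sigma^2) * T) / (sigma * sqrt(T)) = -0.44802297
d2 = d1 - sigma * sqrt(T) = -0.50302297
exp(-rT) = 0.98486569; exp(-qT) = 1.00000000
C = S_0 * exp(-qT) * N(d1) - K * exp(-rT) * N(d2)
N(d1) = 0.32706831; N(d2) = 0.30747406
C = 109.2900 * 1.00000000 * 0.32706831 - 113.9100 * 0.98486569 * 0.30747406 = 1.2510


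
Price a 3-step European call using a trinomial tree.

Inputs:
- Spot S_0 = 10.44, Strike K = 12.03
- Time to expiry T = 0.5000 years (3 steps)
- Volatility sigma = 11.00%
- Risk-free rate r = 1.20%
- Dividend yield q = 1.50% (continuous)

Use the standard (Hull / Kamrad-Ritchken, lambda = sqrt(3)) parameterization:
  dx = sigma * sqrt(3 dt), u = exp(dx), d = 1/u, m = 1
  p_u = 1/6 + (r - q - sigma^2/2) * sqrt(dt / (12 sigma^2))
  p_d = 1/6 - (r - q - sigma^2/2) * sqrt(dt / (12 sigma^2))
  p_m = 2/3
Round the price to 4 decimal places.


dt = T/N = 0.166667; dx = sigma*sqrt(3*dt) = 0.077782
u = exp(dx) = 1.080887; d = 1/u = 0.925166
p_u = 0.156971, p_m = 0.666667, p_d = 0.176363
Discount per step: exp(-r*dt) = 0.998002
Stock lattice S(k, j) with j the centered position index:
  k=0: S(0,+0) = 10.4400
  k=1: S(1,-1) = 9.6587; S(1,+0) = 10.4400; S(1,+1) = 11.2845
  k=2: S(2,-2) = 8.9359; S(2,-1) = 9.6587; S(2,+0) = 10.4400; S(2,+1) = 11.2845; S(2,+2) = 12.1972
  k=3: S(3,-3) = 8.2672; S(3,-2) = 8.9359; S(3,-1) = 9.6587; S(3,+0) = 10.4400; S(3,+1) = 11.2845; S(3,+2) = 12.1972; S(3,+3) = 13.1838
Terminal payoffs V(N, j) = max(S_T - K, 0):
  V(3,-3) = 0.000000; V(3,-2) = 0.000000; V(3,-1) = 0.000000; V(3,+0) = 0.000000; V(3,+1) = 0.000000; V(3,+2) = 0.167220; V(3,+3) = 1.153813
Backward induction: V(k, j) = exp(-r*dt) * [p_u * V(k+1, j+1) + p_m * V(k+1, j) + p_d * V(k+1, j-1)]
  V(2,-2) = exp(-r*dt) * [p_u*0.000000 + p_m*0.000000 + p_d*0.000000] = 0.000000
  V(2,-1) = exp(-r*dt) * [p_u*0.000000 + p_m*0.000000 + p_d*0.000000] = 0.000000
  V(2,+0) = exp(-r*dt) * [p_u*0.000000 + p_m*0.000000 + p_d*0.000000] = 0.000000
  V(2,+1) = exp(-r*dt) * [p_u*0.167220 + p_m*0.000000 + p_d*0.000000] = 0.026196
  V(2,+2) = exp(-r*dt) * [p_u*1.153813 + p_m*0.167220 + p_d*0.000000] = 0.292010
  V(1,-1) = exp(-r*dt) * [p_u*0.000000 + p_m*0.000000 + p_d*0.000000] = 0.000000
  V(1,+0) = exp(-r*dt) * [p_u*0.026196 + p_m*0.000000 + p_d*0.000000] = 0.004104
  V(1,+1) = exp(-r*dt) * [p_u*0.292010 + p_m*0.026196 + p_d*0.000000] = 0.063175
  V(0,+0) = exp(-r*dt) * [p_u*0.063175 + p_m*0.004104 + p_d*0.000000] = 0.012627

Answer: Price = V(0,0) = 0.0126


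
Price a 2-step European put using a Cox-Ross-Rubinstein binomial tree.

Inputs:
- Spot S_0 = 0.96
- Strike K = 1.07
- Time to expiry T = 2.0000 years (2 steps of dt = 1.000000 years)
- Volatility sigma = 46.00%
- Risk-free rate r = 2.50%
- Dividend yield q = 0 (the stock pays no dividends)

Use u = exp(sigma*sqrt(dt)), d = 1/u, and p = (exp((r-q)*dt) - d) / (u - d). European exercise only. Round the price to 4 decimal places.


Answer: Price = V(0,0) = 0.2756

Derivation:
dt = T/N = 1.000000
u = exp(sigma*sqrt(dt)) = 1.584074; d = 1/u = 0.631284
p = (exp((r-q)*dt) - d) / (u - d) = 0.413555
Discount per step: exp(-r*dt) = 0.975310
Stock lattice S(k, i) with i counting down-moves:
  k=0: S(0,0) = 0.9600
  k=1: S(1,0) = 1.5207; S(1,1) = 0.6060
  k=2: S(2,0) = 2.4089; S(2,1) = 0.9600; S(2,2) = 0.3826
Terminal payoffs V(N, i) = max(K - S_T, 0):
  V(2,0) = 0.000000; V(2,1) = 0.110000; V(2,2) = 0.687422
Backward induction: V(k, i) = exp(-r*dt) * [p * V(k+1, i) + (1-p) * V(k+1, i+1)].
  V(1,0) = exp(-r*dt) * [p*0.000000 + (1-p)*0.110000] = 0.062916
  V(1,1) = exp(-r*dt) * [p*0.110000 + (1-p)*0.687422] = 0.437549
  V(0,0) = exp(-r*dt) * [p*0.062916 + (1-p)*0.437549] = 0.275640


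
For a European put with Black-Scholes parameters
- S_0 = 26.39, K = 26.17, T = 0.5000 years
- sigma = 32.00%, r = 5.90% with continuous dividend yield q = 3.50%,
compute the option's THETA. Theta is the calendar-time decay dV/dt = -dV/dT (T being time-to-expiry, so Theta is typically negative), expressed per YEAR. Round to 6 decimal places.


Answer: Theta = -1.910450

Derivation:
d1 = 0.2031669544; d2 = -0.0231072156
phi(d1) = 0.3907931298; exp(-qT) = 0.9826522357; exp(-rT) = 0.9709308776
Theta = -S*exp(-qT)*phi(d1)*sigma/(2*sqrt(T)) + r*K*exp(-rT)*N(-d2) - q*S*exp(-qT)*N(-d1)
N(-d1) = 0.4195022704; N(-d2) = 0.5092176250; sqrt(T) = 0.7071067812
Term 1 = -26.3900 * 0.9826522357 * 0.3907931298 * 0.3200 / (2 * 0.7071067812) = -2.2930901955
Term 2 = 0.0590 * 26.1700 * 0.9709308776 * 0.5092176250 = 0.7633917708
Term 3 = -0.0350 * 26.3900 * 0.9826522357 * 0.4195022704 = -0.3807514771
Theta = -2.2930901955 + (0.7633917708) + (-0.3807514771) = -1.910450


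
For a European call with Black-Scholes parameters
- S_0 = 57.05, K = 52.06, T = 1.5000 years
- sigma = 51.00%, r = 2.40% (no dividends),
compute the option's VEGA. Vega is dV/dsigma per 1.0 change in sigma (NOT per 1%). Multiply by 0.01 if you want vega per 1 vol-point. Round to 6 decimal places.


Answer: Vega = 24.394172

Derivation:
d1 = 0.5164840006; d2 = -0.1081358838
phi(d1) = 0.3491280933; exp(-qT) = 1.0000000000; exp(-rT) = 0.9646402935
Vega = S * exp(-qT) * phi(d1) * sqrt(T) = 57.0500 * 1.0000000000 * 0.3491280933 * 1.2247448714 = 24.394172


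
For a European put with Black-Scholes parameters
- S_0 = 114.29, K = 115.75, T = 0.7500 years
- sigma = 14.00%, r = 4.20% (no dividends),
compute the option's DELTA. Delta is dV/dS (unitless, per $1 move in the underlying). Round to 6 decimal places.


d1 = 0.2157342270; d2 = 0.0944906704
phi(d1) = 0.3897658279; exp(-qT) = 1.0000000000; exp(-rT) = 0.9689909565
N(-d1) = 0.4145974601
Delta = -exp(-qT) * N(-d1) = -1.0000000000 * 0.4145974601 = -0.414597

Answer: Delta = -0.414597


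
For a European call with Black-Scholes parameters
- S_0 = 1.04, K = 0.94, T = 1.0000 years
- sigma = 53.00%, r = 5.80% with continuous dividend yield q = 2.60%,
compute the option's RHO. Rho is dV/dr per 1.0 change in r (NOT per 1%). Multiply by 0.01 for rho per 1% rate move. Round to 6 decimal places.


d1 = 0.5161247488; d2 = -0.0138752512
phi(d1) = 0.3491928567; exp(-qT) = 0.9743350896; exp(-rT) = 0.9436499474
N(d2) = 0.4944647533
Rho = K*T*exp(-rT)*N(d2) = 0.9400 * 1.0000 * 0.9436499474 * 0.4944647533 = 0.438606

Answer: Rho = 0.438606


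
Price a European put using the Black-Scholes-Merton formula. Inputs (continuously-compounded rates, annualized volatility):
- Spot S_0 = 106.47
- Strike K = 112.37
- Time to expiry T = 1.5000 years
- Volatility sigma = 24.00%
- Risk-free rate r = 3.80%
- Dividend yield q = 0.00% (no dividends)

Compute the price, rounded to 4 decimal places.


d1 = (ln(S/K) + (r - q + 0.5*sigma^2) * T) / (sigma * sqrt(T)) = 0.15740100
d2 = d1 - sigma * sqrt(T) = -0.13653777
exp(-rT) = 0.94459407; exp(-qT) = 1.00000000
P = K * exp(-rT) * N(-d2) - S_0 * exp(-qT) * N(-d1)
N(-d1) = 0.43746441; N(-d2) = 0.55430191
P = 112.3700 * 0.94459407 * 0.55430191 - 106.4700 * 1.00000000 * 0.43746441 = 12.2590

Answer: Price = 12.2590


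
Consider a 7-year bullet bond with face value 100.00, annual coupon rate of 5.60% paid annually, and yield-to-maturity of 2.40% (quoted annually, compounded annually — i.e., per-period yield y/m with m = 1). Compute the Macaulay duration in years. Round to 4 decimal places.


Answer: Macaulay duration = 6.0825 years

Derivation:
Coupon per period c = face * coupon_rate / m = 5.600000
Periods per year m = 1; per-period yield y/m = 0.024000
Number of cashflows N = 7
Cashflows (t years, CF_t, discount factor 1/(1+y/m)^(m*t), PV):
  t = 1.0000: CF_t = 5.600000, DF = 0.976562, PV = 5.468750
  t = 2.0000: CF_t = 5.600000, DF = 0.953674, PV = 5.340576
  t = 3.0000: CF_t = 5.600000, DF = 0.931323, PV = 5.215406
  t = 4.0000: CF_t = 5.600000, DF = 0.909495, PV = 5.093170
  t = 5.0000: CF_t = 5.600000, DF = 0.888178, PV = 4.973799
  t = 6.0000: CF_t = 5.600000, DF = 0.867362, PV = 4.857226
  t = 7.0000: CF_t = 105.600000, DF = 0.847033, PV = 89.446679
Price P = sum_t PV_t = 120.395607
Macaulay numerator sum_t t * PV_t:
  t * PV_t at t = 1.0000: 5.468750
  t * PV_t at t = 2.0000: 10.681152
  t * PV_t at t = 3.0000: 15.646219
  t * PV_t at t = 4.0000: 20.372681
  t * PV_t at t = 5.0000: 24.868996
  t * PV_t at t = 6.0000: 29.143354
  t * PV_t at t = 7.0000: 626.126755
Macaulay duration D = (sum_t t * PV_t) / P = 732.307908 / 120.395607 = 6.082514


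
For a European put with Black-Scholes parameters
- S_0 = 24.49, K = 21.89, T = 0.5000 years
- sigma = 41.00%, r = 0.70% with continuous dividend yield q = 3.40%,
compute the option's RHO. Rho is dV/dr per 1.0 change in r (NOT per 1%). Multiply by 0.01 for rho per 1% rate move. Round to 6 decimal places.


Answer: Rho = -4.607646

Derivation:
d1 = 0.4855235211; d2 = 0.1956097408
phi(d1) = 0.3545857480; exp(-qT) = 0.9831436846; exp(-rT) = 0.9965061179
N(-d2) = 0.4224578177
Rho = -K*T*exp(-rT)*N(-d2) = -21.8900 * 0.5000 * 0.9965061179 * 0.4224578177 = -4.607646


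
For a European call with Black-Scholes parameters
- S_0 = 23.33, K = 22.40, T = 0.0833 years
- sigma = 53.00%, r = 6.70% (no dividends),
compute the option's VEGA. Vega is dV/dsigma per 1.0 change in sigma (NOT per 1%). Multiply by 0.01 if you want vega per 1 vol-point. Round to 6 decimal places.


Answer: Vega = 2.500184

Derivation:
d1 = 0.3789028307; d2 = 0.2259356120
phi(d1) = 0.3713084312; exp(-qT) = 1.0000000000; exp(-rT) = 0.9944344454
Vega = S * exp(-qT) * phi(d1) * sqrt(T) = 23.3300 * 1.0000000000 * 0.3713084312 * 0.2886173938 = 2.500184


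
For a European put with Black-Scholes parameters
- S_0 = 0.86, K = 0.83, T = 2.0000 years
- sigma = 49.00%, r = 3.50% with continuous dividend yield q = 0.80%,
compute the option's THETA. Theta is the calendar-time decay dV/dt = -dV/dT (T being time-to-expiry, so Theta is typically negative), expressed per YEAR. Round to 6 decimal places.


Answer: Theta = -0.038512

Derivation:
d1 = 0.4756471929; d2 = -0.2173174526
phi(d1) = 0.3562727609; exp(-qT) = 0.9841273201; exp(-rT) = 0.9323938199
Theta = -S*exp(-qT)*phi(d1)*sigma/(2*sqrt(T)) + r*K*exp(-rT)*N(-d2) - q*S*exp(-qT)*N(-d1)
N(-d1) = 0.3171628740; N(-d2) = 0.5860195216; sqrt(T) = 1.4142135624
Term 1 = -0.8600 * 0.9841273201 * 0.3562727609 * 0.4900 / (2 * 1.4142135624) = -0.0522376276
Term 2 = 0.0350 * 0.8300 * 0.9323938199 * 0.5860195216 = 0.0158729485
Term 3 = -0.0080 * 0.8600 * 0.9841273201 * 0.3171628740 = -0.0021474451
Theta = -0.0522376276 + (0.0158729485) + (-0.0021474451) = -0.038512


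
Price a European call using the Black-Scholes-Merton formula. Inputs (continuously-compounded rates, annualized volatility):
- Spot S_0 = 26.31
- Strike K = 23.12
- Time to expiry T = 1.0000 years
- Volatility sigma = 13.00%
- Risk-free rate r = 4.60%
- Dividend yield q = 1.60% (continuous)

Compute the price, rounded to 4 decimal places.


d1 = (ln(S/K) + (r - q + 0.5*sigma^2) * T) / (sigma * sqrt(T)) = 1.29000809
d2 = d1 - sigma * sqrt(T) = 1.16000809
exp(-rT) = 0.95504196; exp(-qT) = 0.98412732
C = S_0 * exp(-qT) * N(d1) - K * exp(-rT) * N(d2)
N(d1) = 0.90147607; N(d2) = 0.87697724
C = 26.3100 * 0.98412732 * 0.90147607 - 23.1200 * 0.95504196 * 0.87697724 = 3.9772

Answer: Price = 3.9772


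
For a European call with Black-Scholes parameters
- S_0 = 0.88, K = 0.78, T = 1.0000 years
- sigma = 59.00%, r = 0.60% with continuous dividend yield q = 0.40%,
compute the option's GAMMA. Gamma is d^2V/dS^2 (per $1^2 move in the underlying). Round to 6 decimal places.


d1 = 0.5028440471; d2 = -0.0871559529
phi(d1) = 0.3515636155; exp(-qT) = 0.9960079893; exp(-rT) = 0.9940179641
Gamma = exp(-qT) * phi(d1) / (S * sigma * sqrt(T)) = 0.9960079893 * 0.3515636155 / (0.8800 * 0.5900 * 1.0000000000) = 0.674423

Answer: Gamma = 0.674423


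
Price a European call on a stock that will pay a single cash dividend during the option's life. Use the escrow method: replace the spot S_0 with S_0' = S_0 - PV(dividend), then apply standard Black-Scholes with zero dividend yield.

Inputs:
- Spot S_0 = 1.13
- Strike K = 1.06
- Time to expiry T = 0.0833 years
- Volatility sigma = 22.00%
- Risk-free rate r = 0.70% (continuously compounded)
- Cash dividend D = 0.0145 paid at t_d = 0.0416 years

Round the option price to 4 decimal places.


Answer: Price = 0.0642

Derivation:
PV(D) = D * exp(-r * t_d) = 0.0145 * 0.99970884 = 0.01449578
S_0' = S_0 - PV(D) = 1.1300 - 0.01449578 = 1.11550422
d1 = (ln(S_0'/K) + (r + sigma^2/2)*T) / (sigma*sqrt(T)) = 0.84472593
d2 = d1 - sigma*sqrt(T) = 0.78123011
exp(-rT) = 0.99941707
N(d1) = 0.80086806; N(d2) = 0.78266642
C = S_0' * N(d1) - K * exp(-rT) * N(d2) = 1.11550422 * 0.80086806 - 1.0600 * 0.99941707 * 0.78266642 = 0.0642


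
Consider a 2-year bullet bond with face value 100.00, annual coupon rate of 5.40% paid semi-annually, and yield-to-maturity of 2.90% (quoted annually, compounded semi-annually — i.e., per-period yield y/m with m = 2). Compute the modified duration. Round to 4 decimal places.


Answer: Modified duration = 1.8970

Derivation:
Coupon per period c = face * coupon_rate / m = 2.700000
Periods per year m = 2; per-period yield y/m = 0.014500
Number of cashflows N = 4
Cashflows (t years, CF_t, discount factor 1/(1+y/m)^(m*t), PV):
  t = 0.5000: CF_t = 2.700000, DF = 0.985707, PV = 2.661410
  t = 1.0000: CF_t = 2.700000, DF = 0.971619, PV = 2.623371
  t = 1.5000: CF_t = 2.700000, DF = 0.957732, PV = 2.585875
  t = 2.0000: CF_t = 102.700000, DF = 0.944043, PV = 96.953220
Price P = sum_t PV_t = 104.823876
First compute Macaulay numerator sum_t t * PV_t:
  t * PV_t at t = 0.5000: 1.330705
  t * PV_t at t = 1.0000: 2.623371
  t * PV_t at t = 1.5000: 3.878813
  t * PV_t at t = 2.0000: 193.906440
Macaulay duration D = 201.739329 / 104.823876 = 1.924555
Modified duration = D / (1 + y/m) = 1.924555 / (1 + 0.014500) = 1.897048


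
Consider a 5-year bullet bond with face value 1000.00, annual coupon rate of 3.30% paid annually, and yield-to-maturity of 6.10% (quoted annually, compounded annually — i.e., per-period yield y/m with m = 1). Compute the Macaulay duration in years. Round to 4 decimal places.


Answer: Macaulay duration = 4.6672 years

Derivation:
Coupon per period c = face * coupon_rate / m = 33.000000
Periods per year m = 1; per-period yield y/m = 0.061000
Number of cashflows N = 5
Cashflows (t years, CF_t, discount factor 1/(1+y/m)^(m*t), PV):
  t = 1.0000: CF_t = 33.000000, DF = 0.942507, PV = 31.102733
  t = 2.0000: CF_t = 33.000000, DF = 0.888320, PV = 29.314546
  t = 3.0000: CF_t = 33.000000, DF = 0.837247, PV = 27.629167
  t = 4.0000: CF_t = 33.000000, DF = 0.789112, PV = 26.040685
  t = 5.0000: CF_t = 1033.000000, DF = 0.743743, PV = 768.286854
Price P = sum_t PV_t = 882.373985
Macaulay numerator sum_t t * PV_t:
  t * PV_t at t = 1.0000: 31.102733
  t * PV_t at t = 2.0000: 58.629092
  t * PV_t at t = 3.0000: 82.887500
  t * PV_t at t = 4.0000: 104.162740
  t * PV_t at t = 5.0000: 3841.434269
Macaulay duration D = (sum_t t * PV_t) / P = 4118.216335 / 882.373985 = 4.667201


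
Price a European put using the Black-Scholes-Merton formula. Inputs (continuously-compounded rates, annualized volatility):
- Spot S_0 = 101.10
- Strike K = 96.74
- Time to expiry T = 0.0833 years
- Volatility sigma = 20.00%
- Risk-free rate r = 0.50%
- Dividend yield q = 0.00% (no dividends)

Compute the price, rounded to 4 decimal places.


Answer: Price = 0.7218

Derivation:
d1 = (ln(S/K) + (r - q + 0.5*sigma^2) * T) / (sigma * sqrt(T)) = 0.79977263
d2 = d1 - sigma * sqrt(T) = 0.74204915
exp(-rT) = 0.99958359; exp(-qT) = 1.00000000
P = K * exp(-rT) * N(-d2) - S_0 * exp(-qT) * N(-d1)
N(-d1) = 0.21192127; N(-d2) = 0.22902878
P = 96.7400 * 0.99958359 * 0.22902878 - 101.1000 * 1.00000000 * 0.21192127 = 0.7218


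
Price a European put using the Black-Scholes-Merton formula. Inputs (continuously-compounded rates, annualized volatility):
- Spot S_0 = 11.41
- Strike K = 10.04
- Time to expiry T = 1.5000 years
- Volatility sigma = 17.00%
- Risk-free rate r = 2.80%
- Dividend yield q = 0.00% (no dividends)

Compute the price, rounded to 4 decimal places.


d1 = (ln(S/K) + (r - q + 0.5*sigma^2) * T) / (sigma * sqrt(T)) = 0.92018228
d2 = d1 - sigma * sqrt(T) = 0.71197565
exp(-rT) = 0.95886978; exp(-qT) = 1.00000000
P = K * exp(-rT) * N(-d2) - S_0 * exp(-qT) * N(-d1)
N(-d1) = 0.17873876; N(-d2) = 0.23823993
P = 10.0400 * 0.95886978 * 0.23823993 - 11.4100 * 1.00000000 * 0.17873876 = 0.2541

Answer: Price = 0.2541


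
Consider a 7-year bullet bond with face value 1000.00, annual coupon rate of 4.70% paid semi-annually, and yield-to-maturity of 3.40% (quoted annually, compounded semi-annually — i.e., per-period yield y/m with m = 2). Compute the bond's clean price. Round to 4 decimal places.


Answer: Price = 1080.3779

Derivation:
Coupon per period c = face * coupon_rate / m = 23.500000
Periods per year m = 2; per-period yield y/m = 0.017000
Number of cashflows N = 14
Cashflows (t years, CF_t, discount factor 1/(1+y/m)^(m*t), PV):
  t = 0.5000: CF_t = 23.500000, DF = 0.983284, PV = 23.107178
  t = 1.0000: CF_t = 23.500000, DF = 0.966848, PV = 22.720922
  t = 1.5000: CF_t = 23.500000, DF = 0.950686, PV = 22.341123
  t = 2.0000: CF_t = 23.500000, DF = 0.934795, PV = 21.967673
  t = 2.5000: CF_t = 23.500000, DF = 0.919169, PV = 21.600465
  t = 3.0000: CF_t = 23.500000, DF = 0.903804, PV = 21.239395
  t = 3.5000: CF_t = 23.500000, DF = 0.888696, PV = 20.884361
  t = 4.0000: CF_t = 23.500000, DF = 0.873841, PV = 20.535262
  t = 4.5000: CF_t = 23.500000, DF = 0.859234, PV = 20.191998
  t = 5.0000: CF_t = 23.500000, DF = 0.844871, PV = 19.854472
  t = 5.5000: CF_t = 23.500000, DF = 0.830748, PV = 19.522588
  t = 6.0000: CF_t = 23.500000, DF = 0.816862, PV = 19.196251
  t = 6.5000: CF_t = 23.500000, DF = 0.803207, PV = 18.875370
  t = 7.0000: CF_t = 1023.500000, DF = 0.789781, PV = 808.340812
Price P = sum_t PV_t = 1080.377869


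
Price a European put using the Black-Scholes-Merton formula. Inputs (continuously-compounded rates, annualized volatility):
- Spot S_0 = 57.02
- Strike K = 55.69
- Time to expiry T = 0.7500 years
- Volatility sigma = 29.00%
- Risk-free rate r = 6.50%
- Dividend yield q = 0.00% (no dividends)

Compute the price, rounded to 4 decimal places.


d1 = (ln(S/K) + (r - q + 0.5*sigma^2) * T) / (sigma * sqrt(T)) = 0.41365748
d2 = d1 - sigma * sqrt(T) = 0.16251011
exp(-rT) = 0.95241920; exp(-qT) = 1.00000000
P = K * exp(-rT) * N(-d2) - S_0 * exp(-qT) * N(-d1)
N(-d1) = 0.33956249; N(-d2) = 0.43545208
P = 55.6900 * 0.95241920 * 0.43545208 - 57.0200 * 1.00000000 * 0.33956249 = 3.7346

Answer: Price = 3.7346


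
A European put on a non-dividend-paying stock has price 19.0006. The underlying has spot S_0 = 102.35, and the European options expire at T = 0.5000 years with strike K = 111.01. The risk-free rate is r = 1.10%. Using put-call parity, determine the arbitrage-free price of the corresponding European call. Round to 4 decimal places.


Answer: Call price = 10.9495

Derivation:
Put-call parity: C - P = S_0 * exp(-qT) - K * exp(-rT).
S_0 * exp(-qT) = 102.3500 * 1.00000000 = 102.35000000
K * exp(-rT) = 111.0100 * 0.99451510 = 110.40112095
C = P + S*exp(-qT) - K*exp(-rT)
C = 19.0006 + 102.35000000 - 110.40112095 = 10.9495


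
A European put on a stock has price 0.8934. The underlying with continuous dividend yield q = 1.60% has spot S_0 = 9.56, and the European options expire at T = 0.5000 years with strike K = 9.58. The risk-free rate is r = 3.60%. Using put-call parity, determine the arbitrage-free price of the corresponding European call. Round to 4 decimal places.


Answer: Call price = 0.9681

Derivation:
Put-call parity: C - P = S_0 * exp(-qT) - K * exp(-rT).
S_0 * exp(-qT) = 9.5600 * 0.99203191 = 9.48382511
K * exp(-rT) = 9.5800 * 0.98216103 = 9.40910269
C = P + S*exp(-qT) - K*exp(-rT)
C = 0.8934 + 9.48382511 - 9.40910269 = 0.9681


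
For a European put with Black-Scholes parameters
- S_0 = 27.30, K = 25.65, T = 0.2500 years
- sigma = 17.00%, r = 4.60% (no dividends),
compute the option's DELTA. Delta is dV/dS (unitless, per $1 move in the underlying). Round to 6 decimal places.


Answer: Delta = -0.181084

Derivation:
d1 = 0.9112427126; d2 = 0.8262427126
phi(d1) = 0.2633898108; exp(-qT) = 1.0000000000; exp(-rT) = 0.9885658722
N(-d1) = 0.1810837517
Delta = -exp(-qT) * N(-d1) = -1.0000000000 * 0.1810837517 = -0.181084


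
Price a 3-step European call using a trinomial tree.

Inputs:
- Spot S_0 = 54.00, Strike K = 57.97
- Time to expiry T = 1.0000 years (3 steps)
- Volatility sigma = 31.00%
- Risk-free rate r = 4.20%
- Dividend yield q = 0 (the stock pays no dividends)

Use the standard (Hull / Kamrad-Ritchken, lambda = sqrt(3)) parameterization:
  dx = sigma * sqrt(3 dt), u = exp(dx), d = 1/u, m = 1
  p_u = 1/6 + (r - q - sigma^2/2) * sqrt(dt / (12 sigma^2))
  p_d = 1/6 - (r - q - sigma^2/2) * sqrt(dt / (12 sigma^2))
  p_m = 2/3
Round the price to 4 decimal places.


dt = T/N = 0.333333; dx = sigma*sqrt(3*dt) = 0.310000
u = exp(dx) = 1.363425; d = 1/u = 0.733447
p_u = 0.163414, p_m = 0.666667, p_d = 0.169919
Discount per step: exp(-r*dt) = 0.986098
Stock lattice S(k, j) with j the centered position index:
  k=0: S(0,+0) = 54.0000
  k=1: S(1,-1) = 39.6061; S(1,+0) = 54.0000; S(1,+1) = 73.6250
  k=2: S(2,-2) = 29.0490; S(2,-1) = 39.6061; S(2,+0) = 54.0000; S(2,+1) = 73.6250; S(2,+2) = 100.3821
  k=3: S(3,-3) = 21.3059; S(3,-2) = 29.0490; S(3,-1) = 39.6061; S(3,+0) = 54.0000; S(3,+1) = 73.6250; S(3,+2) = 100.3821; S(3,+3) = 136.8635
Terminal payoffs V(N, j) = max(S_T - K, 0):
  V(3,-3) = 0.000000; V(3,-2) = 0.000000; V(3,-1) = 0.000000; V(3,+0) = 0.000000; V(3,+1) = 15.654956; V(3,+2) = 42.412114; V(3,+3) = 78.893496
Backward induction: V(k, j) = exp(-r*dt) * [p_u * V(k+1, j+1) + p_m * V(k+1, j) + p_d * V(k+1, j-1)]
  V(2,-2) = exp(-r*dt) * [p_u*0.000000 + p_m*0.000000 + p_d*0.000000] = 0.000000
  V(2,-1) = exp(-r*dt) * [p_u*0.000000 + p_m*0.000000 + p_d*0.000000] = 0.000000
  V(2,+0) = exp(-r*dt) * [p_u*15.654956 + p_m*0.000000 + p_d*0.000000] = 2.522673
  V(2,+1) = exp(-r*dt) * [p_u*42.412114 + p_m*15.654956 + p_d*0.000000] = 17.125921
  V(2,+2) = exp(-r*dt) * [p_u*78.893496 + p_m*42.412114 + p_d*15.654956] = 43.217818
  V(1,-1) = exp(-r*dt) * [p_u*2.522673 + p_m*0.000000 + p_d*0.000000] = 0.406509
  V(1,+0) = exp(-r*dt) * [p_u*17.125921 + p_m*2.522673 + p_d*0.000000] = 4.418108
  V(1,+1) = exp(-r*dt) * [p_u*43.217818 + p_m*17.125921 + p_d*2.522673] = 18.645455
  V(0,+0) = exp(-r*dt) * [p_u*18.645455 + p_m*4.418108 + p_d*0.406509] = 5.977139

Answer: Price = V(0,0) = 5.9771


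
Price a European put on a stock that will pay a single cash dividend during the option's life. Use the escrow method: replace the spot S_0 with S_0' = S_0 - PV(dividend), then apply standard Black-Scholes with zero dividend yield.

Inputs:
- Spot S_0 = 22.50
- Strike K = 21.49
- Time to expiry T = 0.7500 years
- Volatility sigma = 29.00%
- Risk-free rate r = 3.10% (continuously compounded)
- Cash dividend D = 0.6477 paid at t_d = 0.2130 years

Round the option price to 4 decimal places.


Answer: Price = 1.7381

Derivation:
PV(D) = D * exp(-r * t_d) = 0.6477 * 0.99341875 = 0.64343733
S_0' = S_0 - PV(D) = 22.5000 - 0.64343733 = 21.85656267
d1 = (ln(S_0'/K) + (r + sigma^2/2)*T) / (sigma*sqrt(T)) = 0.28549380
d2 = d1 - sigma*sqrt(T) = 0.03434644
exp(-rT) = 0.97701820
N(-d1) = 0.38763293; N(-d2) = 0.48630045
P = K * exp(-rT) * N(-d2) - S_0' * N(-d1) = 21.4900 * 0.97701820 * 0.48630045 - 21.85656267 * 0.38763293 = 1.7381


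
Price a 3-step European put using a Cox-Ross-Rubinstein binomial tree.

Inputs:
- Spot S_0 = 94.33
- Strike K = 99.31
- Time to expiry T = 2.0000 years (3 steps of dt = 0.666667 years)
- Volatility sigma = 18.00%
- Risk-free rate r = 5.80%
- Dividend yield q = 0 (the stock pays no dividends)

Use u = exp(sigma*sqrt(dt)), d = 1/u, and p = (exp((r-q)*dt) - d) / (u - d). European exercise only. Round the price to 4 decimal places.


Answer: Price = V(0,0) = 6.8810

Derivation:
dt = T/N = 0.666667
u = exp(sigma*sqrt(dt)) = 1.158319; d = 1/u = 0.863320
p = (exp((r-q)*dt) - d) / (u - d) = 0.596965
Discount per step: exp(-r*dt) = 0.962071
Stock lattice S(k, i) with i counting down-moves:
  k=0: S(0,0) = 94.3300
  k=1: S(1,0) = 109.2642; S(1,1) = 81.4370
  k=2: S(2,0) = 126.5627; S(2,1) = 94.3300; S(2,2) = 70.3062
  k=3: S(3,0) = 146.5999; S(3,1) = 109.2642; S(3,2) = 81.4370; S(3,3) = 60.6968
Terminal payoffs V(N, i) = max(K - S_T, 0):
  V(3,0) = 0.000000; V(3,1) = 0.000000; V(3,2) = 17.872986; V(3,3) = 38.613191
Backward induction: V(k, i) = exp(-r*dt) * [p * V(k+1, i) + (1-p) * V(k+1, i+1)].
  V(2,0) = exp(-r*dt) * [p*0.000000 + (1-p)*0.000000] = 0.000000
  V(2,1) = exp(-r*dt) * [p*0.000000 + (1-p)*17.872986] = 6.930222
  V(2,2) = exp(-r*dt) * [p*17.872986 + (1-p)*38.613191] = 25.237069
  V(1,0) = exp(-r*dt) * [p*0.000000 + (1-p)*6.930222] = 2.687182
  V(1,1) = exp(-r*dt) * [p*6.930222 + (1-p)*25.237069] = 13.765819
  V(0,0) = exp(-r*dt) * [p*2.687182 + (1-p)*13.765819] = 6.880985


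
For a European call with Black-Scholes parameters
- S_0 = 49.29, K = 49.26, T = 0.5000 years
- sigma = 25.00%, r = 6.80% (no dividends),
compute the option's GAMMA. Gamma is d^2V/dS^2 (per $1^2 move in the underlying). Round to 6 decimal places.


Answer: Gamma = 0.043974

Derivation:
d1 = 0.2841654435; d2 = 0.1073887482
phi(d1) = 0.3831558196; exp(-qT) = 1.0000000000; exp(-rT) = 0.9665715046
Gamma = exp(-qT) * phi(d1) / (S * sigma * sqrt(T)) = 1.0000000000 * 0.3831558196 / (49.2900 * 0.2500 * 0.7071067812) = 0.043974


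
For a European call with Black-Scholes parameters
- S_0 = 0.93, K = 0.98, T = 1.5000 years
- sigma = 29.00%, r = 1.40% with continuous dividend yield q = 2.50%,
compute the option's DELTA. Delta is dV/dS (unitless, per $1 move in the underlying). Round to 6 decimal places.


d1 = -0.0163101823; d2 = -0.3714861950
phi(d1) = 0.3988892202; exp(-qT) = 0.9631944177; exp(-rT) = 0.9792189646
N(d1) = 0.4934934672
Delta = exp(-qT) * N(d1) = 0.9631944177 * 0.4934934672 = 0.475330

Answer: Delta = 0.475330


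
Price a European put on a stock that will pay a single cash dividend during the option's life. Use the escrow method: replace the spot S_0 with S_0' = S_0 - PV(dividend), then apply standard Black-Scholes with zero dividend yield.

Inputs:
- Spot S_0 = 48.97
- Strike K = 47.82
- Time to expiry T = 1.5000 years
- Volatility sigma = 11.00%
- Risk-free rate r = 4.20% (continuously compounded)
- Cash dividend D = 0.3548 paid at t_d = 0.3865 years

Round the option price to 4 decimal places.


Answer: Price = 1.0762

Derivation:
PV(D) = D * exp(-r * t_d) = 0.3548 * 0.98389805 = 0.34908703
S_0' = S_0 - PV(D) = 48.9700 - 0.34908703 = 48.62091297
d1 = (ln(S_0'/K) + (r + sigma^2/2)*T) / (sigma*sqrt(T)) = 0.65828021
d2 = d1 - sigma*sqrt(T) = 0.52355828
exp(-rT) = 0.93894347
N(-d1) = 0.25517905; N(-d2) = 0.30029290
P = K * exp(-rT) * N(-d2) - S_0' * N(-d1) = 47.8200 * 0.93894347 * 0.30029290 - 48.62091297 * 0.25517905 = 1.0762


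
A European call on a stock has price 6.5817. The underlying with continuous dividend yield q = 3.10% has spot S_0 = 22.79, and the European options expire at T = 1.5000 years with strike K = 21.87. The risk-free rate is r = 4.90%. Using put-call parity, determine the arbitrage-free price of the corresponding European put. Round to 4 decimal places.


Answer: Put price = 5.1474

Derivation:
Put-call parity: C - P = S_0 * exp(-qT) - K * exp(-rT).
S_0 * exp(-qT) = 22.7900 * 0.95456456 = 21.75452634
K * exp(-rT) = 21.8700 * 0.92913615 = 20.32020751
P = C - S*exp(-qT) + K*exp(-rT)
P = 6.5817 - 21.75452634 + 20.32020751 = 5.1474
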